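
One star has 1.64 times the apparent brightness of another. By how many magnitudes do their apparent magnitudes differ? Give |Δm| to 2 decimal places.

|Δm| ≈ 0.54

Pogson: Δm = −2.5 log₁₀(ratio) = −2.5 log₁₀(1.64) = −2.5 × 0.2148 = -0.537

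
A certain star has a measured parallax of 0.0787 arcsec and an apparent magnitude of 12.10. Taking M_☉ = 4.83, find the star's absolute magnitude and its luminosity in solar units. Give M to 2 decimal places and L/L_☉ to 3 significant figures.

d = 1/p = 1/0.0787″ = 12.71 pc
M = m − 5 log₁₀ d + 5 = 12.10 − 5·1.1040 + 5 = 11.580
M − M_☉ = 11.580 − 4.83 = 6.750
L/L_☉ = 10^(−0.4 × 6.750) = 1.995×10^-3

M ≈ 11.58; L/L_☉ ≈ 2.00×10^-3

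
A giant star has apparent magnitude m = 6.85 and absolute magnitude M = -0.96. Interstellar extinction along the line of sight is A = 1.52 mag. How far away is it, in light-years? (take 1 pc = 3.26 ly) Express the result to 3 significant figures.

d ≈ 590 ly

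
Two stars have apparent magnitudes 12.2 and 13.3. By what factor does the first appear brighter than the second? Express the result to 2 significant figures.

2.8

Δm = 12.2 − (13.3) = -1.1
Flux ratio = 10^(−0.4 Δm) = 10^(−0.4 × -1.1) = 10^0.440 = 2.754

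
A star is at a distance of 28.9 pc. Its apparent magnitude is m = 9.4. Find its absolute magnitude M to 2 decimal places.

M ≈ 7.10

5 log₁₀(d/10 pc) = 5 log₁₀(28.90) − 5 = 2.304
M = m − 5 log₁₀(d/10) = 9.4 − 2.304 = 7.096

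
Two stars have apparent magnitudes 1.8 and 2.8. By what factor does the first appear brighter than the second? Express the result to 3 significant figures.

2.51

Δm = 1.8 − (2.8) = -1.0
Flux ratio = 10^(−0.4 Δm) = 10^(−0.4 × -1.0) = 10^0.400 = 2.512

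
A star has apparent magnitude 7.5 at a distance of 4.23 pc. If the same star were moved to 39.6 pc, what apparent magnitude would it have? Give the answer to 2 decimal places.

m ≈ 12.36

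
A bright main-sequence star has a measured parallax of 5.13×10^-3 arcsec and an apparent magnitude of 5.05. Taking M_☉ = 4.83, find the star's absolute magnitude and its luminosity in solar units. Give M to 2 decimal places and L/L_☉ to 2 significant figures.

M ≈ -1.40; L/L_☉ ≈ 310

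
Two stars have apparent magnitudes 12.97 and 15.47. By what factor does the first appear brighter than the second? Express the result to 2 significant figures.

10

Magnitude difference = -2.50
Flux ratio = 10^(−0.4 Δm) = 10^(−0.4 × -2.50) = 10^1.000 = 10.00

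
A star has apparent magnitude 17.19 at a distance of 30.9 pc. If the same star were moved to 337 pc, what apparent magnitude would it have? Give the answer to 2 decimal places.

Flux ∝ 1/d², so Δm = 5 log₁₀(d₂/d₁) = 5 log₁₀(337/30.9) = 5.188
m₂ = m₁ + Δm = 17.19 + (5.188) = 22.378

m ≈ 22.38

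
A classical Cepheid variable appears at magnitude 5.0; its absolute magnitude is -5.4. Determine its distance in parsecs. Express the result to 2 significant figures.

d ≈ 1200 pc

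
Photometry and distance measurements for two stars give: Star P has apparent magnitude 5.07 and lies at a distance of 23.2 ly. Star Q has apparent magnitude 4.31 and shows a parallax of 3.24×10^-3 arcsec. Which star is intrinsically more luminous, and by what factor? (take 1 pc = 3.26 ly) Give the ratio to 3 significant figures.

Star Q is more luminous, by a factor of 3790.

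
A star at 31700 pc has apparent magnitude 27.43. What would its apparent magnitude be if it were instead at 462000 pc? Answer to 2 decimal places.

Flux ∝ 1/d², so Δm = 5 log₁₀(d₂/d₁) = 5 log₁₀(462000/31700) = 5.818
m₂ = m₁ + Δm = 27.43 + (5.818) = 33.248

m ≈ 33.25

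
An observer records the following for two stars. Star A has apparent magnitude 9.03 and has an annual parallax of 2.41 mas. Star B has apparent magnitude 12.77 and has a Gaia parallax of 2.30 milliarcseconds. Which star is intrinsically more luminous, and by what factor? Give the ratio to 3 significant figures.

Star A is more luminous, by a factor of 28.5.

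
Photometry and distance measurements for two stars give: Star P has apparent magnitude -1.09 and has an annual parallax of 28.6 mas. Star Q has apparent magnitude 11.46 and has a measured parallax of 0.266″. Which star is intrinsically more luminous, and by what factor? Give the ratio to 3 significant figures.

Star P: p = 28.6 mas = 0.0286″ → d = 1/p = 34.97 pc
Star P: M = m − 5 log₁₀ d + 5 = -1.09 − 5·1.5436 + 5 = -3.808
Star Q: d = 1/p = 1/0.266″ = 3.759 pc
Star Q: M = m − 5 log₁₀ d + 5 = 11.46 − 5·0.5751 + 5 = 13.584
ΔM = M_P − M_Q = -3.808 − (13.584) = -17.393; smaller M is more luminous → Star P.
L ratio = 10^(0.4 |ΔM|) = 10^6.957 = 9.058×10^6

Star P is more luminous, by a factor of 9.06×10^6.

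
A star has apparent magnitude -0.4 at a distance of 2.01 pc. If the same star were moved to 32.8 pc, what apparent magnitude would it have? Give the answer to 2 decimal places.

Flux ∝ 1/d², so Δm = 5 log₁₀(d₂/d₁) = 5 log₁₀(32.8/2.01) = 6.063
m₂ = m₁ + Δm = -0.4 + (6.063) = 5.663

m ≈ 5.66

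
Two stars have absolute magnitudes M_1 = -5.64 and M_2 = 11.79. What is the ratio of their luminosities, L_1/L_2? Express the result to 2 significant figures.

ΔM = M_1 − M_2 = -17.43
L_1/L_2 = 10^(−0.4 ΔM) = 10^6.972 = 9.376×10^6

L_1/L_2 ≈ 9.4×10^6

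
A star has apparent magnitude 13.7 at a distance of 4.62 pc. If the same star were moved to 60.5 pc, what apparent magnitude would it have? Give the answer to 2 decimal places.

Flux ∝ 1/d², so Δm = 5 log₁₀(d₂/d₁) = 5 log₁₀(60.5/4.62) = 5.586
m₂ = m₁ + Δm = 13.7 + (5.586) = 19.286

m ≈ 19.29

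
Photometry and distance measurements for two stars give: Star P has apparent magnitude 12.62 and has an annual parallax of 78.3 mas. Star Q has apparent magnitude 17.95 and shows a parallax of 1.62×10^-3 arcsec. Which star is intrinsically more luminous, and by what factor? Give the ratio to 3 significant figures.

Star Q is more luminous, by a factor of 17.2.

Star P: p = 78.3 mas = 0.0783″ → d = 1/p = 12.77 pc
Star P: M = m − 5 log₁₀ d + 5 = 12.62 − 5·1.1062 + 5 = 12.089
Star Q: d = 1/p = 1/1.62×10^-3″ = 617.3 pc
Star Q: M = m − 5 log₁₀ d + 5 = 17.95 − 5·2.7905 + 5 = 8.998
ΔM = M_P − M_Q = 12.089 − (8.998) = 3.091; smaller M is more luminous → Star Q.
L ratio = 10^(0.4 |ΔM|) = 10^1.236 = 17.24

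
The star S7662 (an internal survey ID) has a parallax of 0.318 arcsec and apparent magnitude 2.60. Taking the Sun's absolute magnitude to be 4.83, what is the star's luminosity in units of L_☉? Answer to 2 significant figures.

L/L_☉ ≈ 0.77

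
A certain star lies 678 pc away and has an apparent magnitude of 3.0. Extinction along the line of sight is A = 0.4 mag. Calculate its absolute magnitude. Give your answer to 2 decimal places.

M ≈ -6.56

5 log₁₀(d/10 pc) = 5 log₁₀(678.0) − 5 = 9.156
M = m − 5 log₁₀(d/10) − A = 3.0 − 9.156 − 0.4 = -6.556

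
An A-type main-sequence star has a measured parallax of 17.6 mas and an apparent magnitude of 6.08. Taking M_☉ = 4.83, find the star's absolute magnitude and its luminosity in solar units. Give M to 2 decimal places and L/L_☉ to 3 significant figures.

M ≈ 2.31; L/L_☉ ≈ 10.2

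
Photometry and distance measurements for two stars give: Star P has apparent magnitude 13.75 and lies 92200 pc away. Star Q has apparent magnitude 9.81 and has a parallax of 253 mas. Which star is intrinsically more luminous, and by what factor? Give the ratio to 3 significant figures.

Star P is more luminous, by a factor of 1.44×10^7.

Star P: M = m − 5 log₁₀ d + 5 = 13.75 − 5·4.9647 + 5 = -6.074
Star Q: p = 253 mas = 0.253″ → d = 1/p = 3.953 pc
Star Q: M = m − 5 log₁₀ d + 5 = 9.81 − 5·0.5969 + 5 = 11.826
ΔM = M_P − M_Q = -6.074 − (11.826) = -17.899; smaller M is more luminous → Star P.
L ratio = 10^(0.4 |ΔM|) = 10^7.160 = 1.444×10^7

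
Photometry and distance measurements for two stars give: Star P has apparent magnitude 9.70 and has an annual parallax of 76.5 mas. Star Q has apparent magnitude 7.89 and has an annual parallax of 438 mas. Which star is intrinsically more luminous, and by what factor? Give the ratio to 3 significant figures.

Star P is more luminous, by a factor of 6.19.

Star P: p = 76.5 mas = 0.0765″ → d = 1/p = 13.07 pc
Star P: M = m − 5 log₁₀ d + 5 = 9.70 − 5·1.1163 + 5 = 9.118
Star Q: p = 438 mas = 0.438″ → d = 1/p = 2.283 pc
Star Q: M = m − 5 log₁₀ d + 5 = 7.89 − 5·0.3585 + 5 = 11.097
ΔM = M_P − M_Q = 9.118 − (11.097) = -1.979; smaller M is more luminous → Star P.
L ratio = 10^(0.4 |ΔM|) = 10^0.792 = 6.189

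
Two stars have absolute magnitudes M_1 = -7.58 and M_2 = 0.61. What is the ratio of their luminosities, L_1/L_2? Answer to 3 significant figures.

ΔM = M_1 − M_2 = -8.19
L_1/L_2 = 10^(−0.4 ΔM) = 10^3.276 = 1888

L_1/L_2 ≈ 1890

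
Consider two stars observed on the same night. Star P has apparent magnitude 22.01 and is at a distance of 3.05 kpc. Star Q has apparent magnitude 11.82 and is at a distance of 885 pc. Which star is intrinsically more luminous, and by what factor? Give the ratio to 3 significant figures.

Star P: d = 3.05 kpc = 3050 pc
Star P: M = m − 5 log₁₀ d + 5 = 22.01 − 5·3.4843 + 5 = 9.589
Star Q: M = m − 5 log₁₀ d + 5 = 11.82 − 5·2.9469 + 5 = 2.085
ΔM = M_P − M_Q = 9.589 − (2.085) = 7.503; smaller M is more luminous → Star Q.
L ratio = 10^(0.4 |ΔM|) = 10^3.001 = 1003

Star Q is more luminous, by a factor of 1000.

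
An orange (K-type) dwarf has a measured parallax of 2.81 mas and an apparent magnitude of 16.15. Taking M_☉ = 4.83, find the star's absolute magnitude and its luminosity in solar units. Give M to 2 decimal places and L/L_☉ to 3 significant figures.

d = 1/p = 1000/2.81 mas = 355.9 pc
M = m − 5 log₁₀ d + 5 = 16.15 − 5·2.5513 + 5 = 8.394
M − M_☉ = 8.394 − 4.83 = 3.564
L/L_☉ = 10^(−0.4 × 3.564) = 0.03755

M ≈ 8.39; L/L_☉ ≈ 0.0375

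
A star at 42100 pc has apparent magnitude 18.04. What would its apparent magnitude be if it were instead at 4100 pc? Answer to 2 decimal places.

Flux ∝ 1/d², so Δm = 5 log₁₀(d₂/d₁) = 5 log₁₀(4100/42100) = -5.057
m₂ = m₁ + Δm = 18.04 + (-5.057) = 12.983

m ≈ 12.98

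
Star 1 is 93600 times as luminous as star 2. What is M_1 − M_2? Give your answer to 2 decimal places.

Pogson: ΔM = −2.5 log₁₀(ratio) = −2.5 log₁₀(93600) = −2.5 × 4.9713 = -12.428
Star 1 is brighter, so it has the smaller magnitude: the difference is negative.

M_1 − M_2 ≈ -12.43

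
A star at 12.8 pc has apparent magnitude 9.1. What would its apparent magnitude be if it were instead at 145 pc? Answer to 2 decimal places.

Flux ∝ 1/d², so Δm = 5 log₁₀(d₂/d₁) = 5 log₁₀(145/12.8) = 5.271
m₂ = m₁ + Δm = 9.1 + (5.271) = 14.371

m ≈ 14.37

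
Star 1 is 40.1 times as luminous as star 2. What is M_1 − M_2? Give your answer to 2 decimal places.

Pogson: ΔM = −2.5 log₁₀(ratio) = −2.5 log₁₀(40.1) = −2.5 × 1.6031 = -4.008
Star 1 is brighter, so it has the smaller magnitude: the difference is negative.

M_1 − M_2 ≈ -4.01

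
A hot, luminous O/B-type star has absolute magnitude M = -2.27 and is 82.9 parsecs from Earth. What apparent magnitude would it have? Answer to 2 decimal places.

m = M + 5 log₁₀ d − 5 = -2.27 + 5·1.9186 − 5 = 2.323

m ≈ 2.32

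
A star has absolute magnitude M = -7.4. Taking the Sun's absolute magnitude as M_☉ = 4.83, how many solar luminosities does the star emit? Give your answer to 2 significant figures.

M − M_☉ = -7.4 − 4.83 = -12.230
L/L_☉ = 10^(−0.4 (M − M_☉)) = 10^4.892 = 77980

L/L_☉ ≈ 78000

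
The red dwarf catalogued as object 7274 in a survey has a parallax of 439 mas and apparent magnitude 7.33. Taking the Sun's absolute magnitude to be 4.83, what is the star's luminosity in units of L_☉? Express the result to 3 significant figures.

d = 1/p = 1000/439 mas = 2.278 pc
M = m − 5 log₁₀ d + 5 = 7.33 − 5·0.3575 + 5 = 10.542
M − M_☉ = 10.542 − 4.83 = 5.712
L/L_☉ = 10^(−0.4 × 5.712) = 5.189×10^-3

L/L_☉ ≈ 5.19×10^-3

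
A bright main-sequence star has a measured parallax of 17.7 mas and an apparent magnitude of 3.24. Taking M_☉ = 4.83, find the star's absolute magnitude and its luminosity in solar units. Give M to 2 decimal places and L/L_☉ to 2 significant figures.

M ≈ -0.52; L/L_☉ ≈ 140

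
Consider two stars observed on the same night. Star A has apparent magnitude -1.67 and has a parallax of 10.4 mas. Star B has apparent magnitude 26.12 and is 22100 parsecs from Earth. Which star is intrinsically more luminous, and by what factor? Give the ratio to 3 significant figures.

Star A is more luminous, by a factor of 2.47×10^6.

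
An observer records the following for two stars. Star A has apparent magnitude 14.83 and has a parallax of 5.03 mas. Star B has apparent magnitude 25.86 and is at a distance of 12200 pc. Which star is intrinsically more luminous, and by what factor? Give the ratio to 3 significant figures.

Star A: p = 5.03 mas = 5.03×10^-3″ → d = 1/p = 198.8 pc
Star A: M = m − 5 log₁₀ d + 5 = 14.83 − 5·2.2984 + 5 = 8.338
Star B: M = m − 5 log₁₀ d + 5 = 25.86 − 5·4.0864 + 5 = 10.428
ΔM = M_A − M_B = 8.338 − (10.428) = -2.090; smaller M is more luminous → Star A.
L ratio = 10^(0.4 |ΔM|) = 10^0.836 = 6.857

Star A is more luminous, by a factor of 6.86.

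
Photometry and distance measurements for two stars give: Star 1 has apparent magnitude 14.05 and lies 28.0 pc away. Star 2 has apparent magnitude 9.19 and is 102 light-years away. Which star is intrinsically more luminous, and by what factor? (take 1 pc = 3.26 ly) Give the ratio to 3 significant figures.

Star 2 is more luminous, by a factor of 110.

Star 1: M = m − 5 log₁₀ d + 5 = 14.05 − 5·1.4472 + 5 = 11.814
Star 2: d = 102 ly / 3.26 = 31.29 pc
Star 2: M = m − 5 log₁₀ d + 5 = 9.19 − 5·1.4954 + 5 = 6.713
ΔM = M_1 − M_2 = 11.814 − (6.713) = 5.101; smaller M is more luminous → Star 2.
L ratio = 10^(0.4 |ΔM|) = 10^2.040 = 109.8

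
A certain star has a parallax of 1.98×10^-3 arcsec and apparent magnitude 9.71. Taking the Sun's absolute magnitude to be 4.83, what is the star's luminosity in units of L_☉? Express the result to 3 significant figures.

d = 1/p = 1/1.98×10^-3″ = 505.1 pc
M = m − 5 log₁₀ d + 5 = 9.71 − 5·2.7033 + 5 = 1.193
M − M_☉ = 1.193 − 4.83 = -3.637
L/L_☉ = 10^(−0.4 × -3.637) = 28.49

L/L_☉ ≈ 28.5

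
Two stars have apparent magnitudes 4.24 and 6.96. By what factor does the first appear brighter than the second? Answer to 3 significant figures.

12.2

Δm = 4.24 − (6.96) = -2.72
Flux ratio = 10^(−0.4 Δm) = 10^(−0.4 × -2.72) = 10^1.088 = 12.25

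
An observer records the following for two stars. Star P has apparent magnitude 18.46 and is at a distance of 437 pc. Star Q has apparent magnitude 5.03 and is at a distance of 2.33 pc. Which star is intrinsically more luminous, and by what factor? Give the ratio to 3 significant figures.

Star P: M = m − 5 log₁₀ d + 5 = 18.46 − 5·2.6405 + 5 = 10.258
Star Q: M = m − 5 log₁₀ d + 5 = 5.03 − 5·0.3674 + 5 = 8.193
ΔM = M_P − M_Q = 10.258 − (8.193) = 2.064; smaller M is more luminous → Star Q.
L ratio = 10^(0.4 |ΔM|) = 10^0.826 = 6.695

Star Q is more luminous, by a factor of 6.69.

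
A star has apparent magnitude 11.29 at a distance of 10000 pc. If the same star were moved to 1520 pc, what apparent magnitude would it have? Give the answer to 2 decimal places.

m ≈ 7.20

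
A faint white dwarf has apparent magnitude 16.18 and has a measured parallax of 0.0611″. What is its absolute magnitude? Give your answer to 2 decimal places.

M ≈ 15.11

d = 1/p = 1/0.0611″ = 16.37 pc
5 log₁₀(d/10 pc) = 5 log₁₀(16.37) − 5 = 1.070
M = m − 5 log₁₀(d/10) = 16.18 − 1.070 = 15.110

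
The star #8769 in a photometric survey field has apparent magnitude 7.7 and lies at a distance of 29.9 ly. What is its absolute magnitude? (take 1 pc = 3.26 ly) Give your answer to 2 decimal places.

M ≈ 7.89

d = 29.9 ly / 3.26 = 9.172 pc
5 log₁₀(d/10 pc) = 5 log₁₀(9.172) − 5 = -0.188
M = m − 5 log₁₀(d/10) = 7.7 + 0.188 = 7.888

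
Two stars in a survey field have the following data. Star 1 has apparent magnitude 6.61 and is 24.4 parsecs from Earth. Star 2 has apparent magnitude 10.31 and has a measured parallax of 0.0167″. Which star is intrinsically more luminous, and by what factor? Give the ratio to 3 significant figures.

Star 1: M = m − 5 log₁₀ d + 5 = 6.61 − 5·1.3874 + 5 = 4.673
Star 2: d = 1/p = 1/0.0167″ = 59.88 pc
Star 2: M = m − 5 log₁₀ d + 5 = 10.31 − 5·1.7773 + 5 = 6.424
ΔM = M_1 − M_2 = 4.673 − (6.424) = -1.751; smaller M is more luminous → Star 1.
L ratio = 10^(0.4 |ΔM|) = 10^0.700 = 5.014

Star 1 is more luminous, by a factor of 5.01.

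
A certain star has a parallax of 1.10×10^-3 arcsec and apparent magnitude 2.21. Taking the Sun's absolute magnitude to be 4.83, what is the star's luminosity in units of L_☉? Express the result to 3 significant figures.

d = 1/p = 1/1.10×10^-3″ = 909.1 pc
M = m − 5 log₁₀ d + 5 = 2.21 − 5·2.9586 + 5 = -7.583
M − M_☉ = -7.583 − 4.83 = -12.413
L/L_☉ = 10^(−0.4 × -12.413) = 92300

L/L_☉ ≈ 92300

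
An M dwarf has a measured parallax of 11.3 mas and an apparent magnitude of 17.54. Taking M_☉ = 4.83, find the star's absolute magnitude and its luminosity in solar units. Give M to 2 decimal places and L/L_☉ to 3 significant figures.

M ≈ 12.81; L/L_☉ ≈ 6.45×10^-4

d = 1/p = 1000/11.3 mas = 88.50 pc
M = m − 5 log₁₀ d + 5 = 17.54 − 5·1.9469 + 5 = 12.805
M − M_☉ = 12.805 − 4.83 = 7.975
L/L_☉ = 10^(−0.4 × 7.975) = 6.454×10^-4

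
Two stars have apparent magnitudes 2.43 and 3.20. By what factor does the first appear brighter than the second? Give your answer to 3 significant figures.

2.03

Δm = 2.43 − (3.20) = -0.77
Flux ratio = 10^(−0.4 Δm) = 10^(−0.4 × -0.77) = 10^0.308 = 2.032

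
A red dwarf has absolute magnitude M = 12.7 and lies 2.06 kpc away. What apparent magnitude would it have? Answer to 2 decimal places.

m ≈ 24.27

d = 2.06 kpc = 2060 pc
m = M + 5 log₁₀ d − 5 = 12.7 + 5·3.3139 − 5 = 24.269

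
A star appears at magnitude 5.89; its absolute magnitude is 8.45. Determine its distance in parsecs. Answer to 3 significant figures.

d ≈ 3.08 pc

μ = m − M = -2.560
m − M = 5 log₁₀ d − 5
log₁₀ d = (m − M)/5 + 1 = 0.4880
d = 10^0.4880 = 3.076 pc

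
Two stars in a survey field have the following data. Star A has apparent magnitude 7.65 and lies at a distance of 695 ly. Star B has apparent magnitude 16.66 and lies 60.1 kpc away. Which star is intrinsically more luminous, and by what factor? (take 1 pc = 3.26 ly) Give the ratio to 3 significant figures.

Star A: d = 695 ly / 3.26 = 213.2 pc
Star A: M = m − 5 log₁₀ d + 5 = 7.65 − 5·2.3288 + 5 = 1.006
Star B: d = 60.1 kpc = 60100 pc
Star B: M = m − 5 log₁₀ d + 5 = 16.66 − 5·4.7789 + 5 = -2.234
ΔM = M_A − M_B = 1.006 − (-2.234) = 3.241; smaller M is more luminous → Star B.
L ratio = 10^(0.4 |ΔM|) = 10^1.296 = 19.78

Star B is more luminous, by a factor of 19.8.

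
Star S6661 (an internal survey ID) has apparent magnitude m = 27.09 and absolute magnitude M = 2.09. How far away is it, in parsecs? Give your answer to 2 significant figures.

d ≈ 1.0×10^6 pc

Distance modulus: m − M = 27.09 − (2.09) = 25.000
m − M = 5 log₁₀ d − 5
log₁₀ d = (m − M)/5 + 1 = 6.0000
d = 10^6.0000 = 1.000×10^6 pc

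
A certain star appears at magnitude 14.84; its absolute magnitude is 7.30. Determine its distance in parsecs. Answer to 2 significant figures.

d ≈ 320 pc

Distance modulus: m − M = 14.84 − (7.30) = 7.540
m − M = 5 log₁₀ d − 5
log₁₀ d = (m − M)/5 + 1 = 2.5080
d = 10^2.5080 = 322.1 pc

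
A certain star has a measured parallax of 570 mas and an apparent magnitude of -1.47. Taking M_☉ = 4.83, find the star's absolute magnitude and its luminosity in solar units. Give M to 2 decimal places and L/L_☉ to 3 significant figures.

M ≈ 2.31; L/L_☉ ≈ 10.2

d = 1/p = 1000/570 mas = 1.754 pc
M = m − 5 log₁₀ d + 5 = -1.47 − 5·0.2441 + 5 = 2.309
M − M_☉ = 2.309 − 4.83 = -2.521
L/L_☉ = 10^(−0.4 × -2.521) = 10.19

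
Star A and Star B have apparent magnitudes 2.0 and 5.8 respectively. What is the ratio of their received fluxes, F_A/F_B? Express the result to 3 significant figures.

F_A/F_B ≈ 33.1

Δm = 2.0 − (5.8) = -3.8
Flux ratio = 10^(−0.4 Δm) = 10^(−0.4 × -3.8) = 10^1.520 = 33.11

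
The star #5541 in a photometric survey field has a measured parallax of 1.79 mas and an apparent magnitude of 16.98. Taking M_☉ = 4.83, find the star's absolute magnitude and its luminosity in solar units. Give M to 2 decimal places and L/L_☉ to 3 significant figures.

M ≈ 8.24; L/L_☉ ≈ 0.0431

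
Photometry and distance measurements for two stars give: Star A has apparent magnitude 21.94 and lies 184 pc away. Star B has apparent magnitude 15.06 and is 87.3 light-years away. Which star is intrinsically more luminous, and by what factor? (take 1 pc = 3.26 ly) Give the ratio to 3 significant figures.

Star B is more luminous, by a factor of 12.0.

Star A: M = m − 5 log₁₀ d + 5 = 21.94 − 5·2.2648 + 5 = 15.616
Star B: d = 87.3 ly / 3.26 = 26.78 pc
Star B: M = m − 5 log₁₀ d + 5 = 15.06 − 5·1.4278 + 5 = 12.921
ΔM = M_A − M_B = 15.616 − (12.921) = 2.695; smaller M is more luminous → Star B.
L ratio = 10^(0.4 |ΔM|) = 10^1.078 = 11.97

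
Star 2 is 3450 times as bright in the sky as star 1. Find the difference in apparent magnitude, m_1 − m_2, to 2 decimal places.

Pogson: Δm = −2.5 log₁₀(ratio) = −2.5 log₁₀(3450) = −2.5 × 3.5378 = -8.845
Star 2 is brighter so has the smaller magnitude: m_1 − m_2 is positive.

m_1 − m_2 ≈ 8.84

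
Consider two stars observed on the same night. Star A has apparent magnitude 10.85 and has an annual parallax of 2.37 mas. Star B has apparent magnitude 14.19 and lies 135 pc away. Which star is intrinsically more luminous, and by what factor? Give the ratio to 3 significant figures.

Star A is more luminous, by a factor of 212.

Star A: p = 2.37 mas = 2.37×10^-3″ → d = 1/p = 421.9 pc
Star A: M = m − 5 log₁₀ d + 5 = 10.85 − 5·2.6253 + 5 = 2.724
Star B: M = m − 5 log₁₀ d + 5 = 14.19 − 5·2.1303 + 5 = 8.538
ΔM = M_A − M_B = 2.724 − (8.538) = -5.815; smaller M is more luminous → Star A.
L ratio = 10^(0.4 |ΔM|) = 10^2.326 = 211.8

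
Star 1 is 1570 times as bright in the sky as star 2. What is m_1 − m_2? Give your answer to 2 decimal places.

m_1 − m_2 ≈ -7.99

Pogson: Δm = −2.5 log₁₀(ratio) = −2.5 log₁₀(1570) = −2.5 × 3.1959 = -7.990
Star 1 is brighter, so it has the smaller magnitude: the difference is negative.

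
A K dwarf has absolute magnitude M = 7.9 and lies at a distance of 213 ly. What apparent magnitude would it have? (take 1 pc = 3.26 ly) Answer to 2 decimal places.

d = 213 ly / 3.26 = 65.34 pc
m = M + 5 log₁₀ d − 5 = 7.9 + 5·1.8152 − 5 = 11.976

m ≈ 11.98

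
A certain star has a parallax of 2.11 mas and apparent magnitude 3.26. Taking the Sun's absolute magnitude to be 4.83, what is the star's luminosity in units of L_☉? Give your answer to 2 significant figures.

d = 1/p = 1000/2.11 mas = 473.9 pc
M = m − 5 log₁₀ d + 5 = 3.26 − 5·2.6757 + 5 = -5.119
M − M_☉ = -5.119 − 4.83 = -9.949
L/L_☉ = 10^(−0.4 × -9.949) = 9538

L/L_☉ ≈ 9500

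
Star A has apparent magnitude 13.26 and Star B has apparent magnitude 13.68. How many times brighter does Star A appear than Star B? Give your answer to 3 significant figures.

1.47

Magnitude difference = -0.42
Flux ratio = 10^(−0.4 Δm) = 10^(−0.4 × -0.42) = 10^0.168 = 1.472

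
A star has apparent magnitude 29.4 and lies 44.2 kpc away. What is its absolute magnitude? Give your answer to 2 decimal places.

d = 44.2 kpc = 44200 pc
5 log₁₀(d/10 pc) = 5 log₁₀(44200) − 5 = 18.227
M = m − 5 log₁₀(d/10) = 29.4 − 18.227 = 11.173

M ≈ 11.17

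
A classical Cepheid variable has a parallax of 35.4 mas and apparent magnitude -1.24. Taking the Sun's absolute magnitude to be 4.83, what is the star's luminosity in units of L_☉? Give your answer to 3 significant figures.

d = 1/p = 1000/35.4 mas = 28.25 pc
M = m − 5 log₁₀ d + 5 = -1.24 − 5·1.4510 + 5 = -3.495
M − M_☉ = -3.495 − 4.83 = -8.325
L/L_☉ = 10^(−0.4 × -8.325) = 2138

L/L_☉ ≈ 2140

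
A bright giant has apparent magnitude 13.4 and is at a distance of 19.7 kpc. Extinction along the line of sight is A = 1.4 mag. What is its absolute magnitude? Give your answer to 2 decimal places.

d = 19.7 kpc = 19700 pc
5 log₁₀(d/10 pc) = 5 log₁₀(19700) − 5 = 16.472
M = m − 5 log₁₀(d/10) − A = 13.4 − 16.472 − 1.4 = -4.472

M ≈ -4.47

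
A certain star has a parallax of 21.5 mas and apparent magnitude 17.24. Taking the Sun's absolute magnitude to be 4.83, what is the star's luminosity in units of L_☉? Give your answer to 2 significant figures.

d = 1/p = 1000/21.5 mas = 46.51 pc
M = m − 5 log₁₀ d + 5 = 17.24 − 5·1.6676 + 5 = 13.902
M − M_☉ = 13.902 − 4.83 = 9.072
L/L_☉ = 10^(−0.4 × 9.072) = 2.350×10^-4

L/L_☉ ≈ 2.4×10^-4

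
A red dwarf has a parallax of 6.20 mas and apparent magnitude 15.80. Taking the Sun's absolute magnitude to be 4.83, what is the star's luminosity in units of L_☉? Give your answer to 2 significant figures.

d = 1/p = 1000/6.20 mas = 161.3 pc
M = m − 5 log₁₀ d + 5 = 15.80 − 5·2.2076 + 5 = 9.762
M − M_☉ = 9.762 − 4.83 = 4.932
L/L_☉ = 10^(−0.4 × 4.932) = 0.01065

L/L_☉ ≈ 0.011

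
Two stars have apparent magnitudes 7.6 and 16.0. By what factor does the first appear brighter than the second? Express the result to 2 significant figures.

2300

Δm = 7.6 − (16.0) = -8.4
Flux ratio = 10^(−0.4 Δm) = 10^(−0.4 × -8.4) = 10^3.360 = 2291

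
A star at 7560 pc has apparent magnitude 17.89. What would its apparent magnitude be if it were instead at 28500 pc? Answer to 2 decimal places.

m ≈ 20.77

Flux ∝ 1/d², so Δm = 5 log₁₀(d₂/d₁) = 5 log₁₀(28500/7560) = 2.882
m₂ = m₁ + Δm = 17.89 + (2.882) = 20.772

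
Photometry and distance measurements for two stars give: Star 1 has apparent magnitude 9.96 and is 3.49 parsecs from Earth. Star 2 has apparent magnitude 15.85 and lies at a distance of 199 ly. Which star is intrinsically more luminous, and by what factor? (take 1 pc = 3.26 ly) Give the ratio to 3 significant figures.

Star 1: M = m − 5 log₁₀ d + 5 = 9.96 − 5·0.5428 + 5 = 12.246
Star 2: d = 199 ly / 3.26 = 61.04 pc
Star 2: M = m − 5 log₁₀ d + 5 = 15.85 − 5·1.7856 + 5 = 11.922
ΔM = M_1 − M_2 = 12.246 − (11.922) = 0.324; smaller M is more luminous → Star 2.
L ratio = 10^(0.4 |ΔM|) = 10^0.130 = 1.348

Star 2 is more luminous, by a factor of 1.35.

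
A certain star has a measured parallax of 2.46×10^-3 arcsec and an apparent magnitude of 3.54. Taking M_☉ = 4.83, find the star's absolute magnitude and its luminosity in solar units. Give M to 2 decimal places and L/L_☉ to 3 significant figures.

d = 1/p = 1/2.46×10^-3″ = 406.5 pc
M = m − 5 log₁₀ d + 5 = 3.54 − 5·2.6091 + 5 = -4.505
M − M_☉ = -4.505 − 4.83 = -9.335
L/L_☉ = 10^(−0.4 × -9.335) = 5422

M ≈ -4.51; L/L_☉ ≈ 5420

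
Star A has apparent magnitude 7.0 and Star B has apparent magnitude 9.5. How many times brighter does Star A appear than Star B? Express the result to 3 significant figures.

Magnitude difference = -2.5
Flux ratio = 10^(−0.4 Δm) = 10^(−0.4 × -2.5) = 10^1.000 = 10.00

10.0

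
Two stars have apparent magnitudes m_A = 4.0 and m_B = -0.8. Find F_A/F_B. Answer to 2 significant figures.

F_A/F_B ≈ 0.012

Magnitude difference = 4.8
Flux ratio = 10^(−0.4 Δm) = 10^(−0.4 × 4.8) = 10^-1.920 = 0.01202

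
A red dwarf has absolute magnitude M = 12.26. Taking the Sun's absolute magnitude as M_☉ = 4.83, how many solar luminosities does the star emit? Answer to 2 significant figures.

M − M_☉ = 12.26 − 4.83 = 7.430
L/L_☉ = 10^(−0.4 (M − M_☉)) = 10^-2.972 = 1.067×10^-3

L/L_☉ ≈ 1.1×10^-3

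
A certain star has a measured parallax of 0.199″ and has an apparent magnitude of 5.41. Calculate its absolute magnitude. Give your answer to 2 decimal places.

d = 1/p = 1/0.199″ = 5.025 pc
5 log₁₀(d/10 pc) = 5 log₁₀(5.025) − 5 = -1.494
M = m − 5 log₁₀(d/10) = 5.41 + 1.494 = 6.904

M ≈ 6.90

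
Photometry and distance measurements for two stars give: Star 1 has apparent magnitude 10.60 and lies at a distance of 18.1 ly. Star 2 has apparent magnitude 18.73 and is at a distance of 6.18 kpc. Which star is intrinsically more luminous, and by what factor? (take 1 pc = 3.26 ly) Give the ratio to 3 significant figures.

Star 1: d = 18.1 ly / 3.26 = 5.552 pc
Star 1: M = m − 5 log₁₀ d + 5 = 10.60 − 5·0.7445 + 5 = 11.878
Star 2: d = 6.18 kpc = 6180 pc
Star 2: M = m − 5 log₁₀ d + 5 = 18.73 − 5·3.7910 + 5 = 4.775
ΔM = M_1 − M_2 = 11.878 − (4.775) = 7.103; smaller M is more luminous → Star 2.
L ratio = 10^(0.4 |ΔM|) = 10^2.841 = 693.5

Star 2 is more luminous, by a factor of 694.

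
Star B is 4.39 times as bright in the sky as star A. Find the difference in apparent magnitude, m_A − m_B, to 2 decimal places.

Pogson: Δm = −2.5 log₁₀(ratio) = −2.5 log₁₀(4.39) = −2.5 × 0.6425 = -1.606
Star B is brighter so has the smaller magnitude: m_A − m_B is positive.

m_A − m_B ≈ 1.61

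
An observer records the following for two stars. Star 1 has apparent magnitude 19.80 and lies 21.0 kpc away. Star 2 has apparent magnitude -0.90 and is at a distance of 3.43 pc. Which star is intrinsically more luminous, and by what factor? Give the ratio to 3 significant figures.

Star 1: d = 21.0 kpc = 21000 pc
Star 1: M = m − 5 log₁₀ d + 5 = 19.80 − 5·4.3222 + 5 = 3.189
Star 2: M = m − 5 log₁₀ d + 5 = -0.90 − 5·0.5353 + 5 = 1.424
ΔM = M_1 − M_2 = 3.189 − (1.424) = 1.765; smaller M is more luminous → Star 2.
L ratio = 10^(0.4 |ΔM|) = 10^0.706 = 5.083

Star 2 is more luminous, by a factor of 5.08.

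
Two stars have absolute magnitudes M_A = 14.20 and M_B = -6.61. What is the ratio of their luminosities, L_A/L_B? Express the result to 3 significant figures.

ΔM = M_A − M_B = 20.81
L_A/L_B = 10^(−0.4 ΔM) = 10^-8.324 = 4.742×10^-9

L_A/L_B ≈ 4.74×10^-9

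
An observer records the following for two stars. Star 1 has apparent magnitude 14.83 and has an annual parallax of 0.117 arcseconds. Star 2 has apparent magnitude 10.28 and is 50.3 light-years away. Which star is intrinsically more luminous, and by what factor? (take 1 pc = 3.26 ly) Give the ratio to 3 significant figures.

Star 1: d = 1/p = 1/0.117″ = 8.547 pc
Star 1: M = m − 5 log₁₀ d + 5 = 14.83 − 5·0.9318 + 5 = 15.171
Star 2: d = 50.3 ly / 3.26 = 15.43 pc
Star 2: M = m − 5 log₁₀ d + 5 = 10.28 − 5·1.1884 + 5 = 9.338
ΔM = M_1 − M_2 = 15.171 − (9.338) = 5.833; smaller M is more luminous → Star 2.
L ratio = 10^(0.4 |ΔM|) = 10^2.333 = 215.3

Star 2 is more luminous, by a factor of 215.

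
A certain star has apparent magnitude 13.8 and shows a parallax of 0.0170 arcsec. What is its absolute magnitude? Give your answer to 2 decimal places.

M ≈ 9.95

d = 1/p = 1/0.0170″ = 58.82 pc
5 log₁₀(d/10 pc) = 5 log₁₀(58.82) − 5 = 3.848
M = m − 5 log₁₀(d/10) = 13.8 − 3.848 = 9.952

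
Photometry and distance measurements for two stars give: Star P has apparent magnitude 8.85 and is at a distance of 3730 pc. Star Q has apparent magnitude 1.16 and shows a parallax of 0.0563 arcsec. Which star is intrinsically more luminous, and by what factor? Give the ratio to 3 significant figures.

Star P is more luminous, by a factor of 37.0.

Star P: M = m − 5 log₁₀ d + 5 = 8.85 − 5·3.5717 + 5 = -4.009
Star Q: d = 1/p = 1/0.0563″ = 17.76 pc
Star Q: M = m − 5 log₁₀ d + 5 = 1.16 − 5·1.2495 + 5 = -0.087
ΔM = M_P − M_Q = -4.009 − (-0.087) = -3.921; smaller M is more luminous → Star P.
L ratio = 10^(0.4 |ΔM|) = 10^1.568 = 37.02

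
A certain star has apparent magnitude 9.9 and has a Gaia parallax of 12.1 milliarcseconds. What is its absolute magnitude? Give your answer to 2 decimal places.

p = 12.1 mas = 0.0121″ → d = 1/p = 82.64 pc
5 log₁₀(d/10 pc) = 5 log₁₀(82.64) − 5 = 4.586
M = m − 5 log₁₀(d/10) = 9.9 − 4.586 = 5.314

M ≈ 5.31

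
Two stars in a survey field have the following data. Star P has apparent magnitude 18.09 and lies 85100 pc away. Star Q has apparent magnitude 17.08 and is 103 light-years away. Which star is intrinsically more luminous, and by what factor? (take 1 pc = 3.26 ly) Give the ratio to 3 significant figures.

Star P is more luminous, by a factor of 2.86×10^6.

Star P: M = m − 5 log₁₀ d + 5 = 18.09 − 5·4.9299 + 5 = -1.560
Star Q: d = 103 ly / 3.26 = 31.60 pc
Star Q: M = m − 5 log₁₀ d + 5 = 17.08 − 5·1.4996 + 5 = 14.582
ΔM = M_P − M_Q = -1.560 − (14.582) = -16.142; smaller M is more luminous → Star P.
L ratio = 10^(0.4 |ΔM|) = 10^6.457 = 2.862×10^6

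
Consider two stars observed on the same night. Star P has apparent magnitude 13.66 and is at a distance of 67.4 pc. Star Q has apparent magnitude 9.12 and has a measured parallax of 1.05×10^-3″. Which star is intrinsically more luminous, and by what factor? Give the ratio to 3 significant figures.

Star Q is more luminous, by a factor of 13100.

Star P: M = m − 5 log₁₀ d + 5 = 13.66 − 5·1.8287 + 5 = 9.517
Star Q: d = 1/p = 1/1.05×10^-3″ = 952.4 pc
Star Q: M = m − 5 log₁₀ d + 5 = 9.12 − 5·2.9788 + 5 = -0.774
ΔM = M_P − M_Q = 9.517 − (-0.774) = 10.291; smaller M is more luminous → Star Q.
L ratio = 10^(0.4 |ΔM|) = 10^4.116 = 13070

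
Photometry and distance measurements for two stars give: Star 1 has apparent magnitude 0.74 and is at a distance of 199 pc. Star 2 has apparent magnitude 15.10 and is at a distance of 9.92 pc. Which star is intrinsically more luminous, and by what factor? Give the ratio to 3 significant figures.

Star 1: M = m − 5 log₁₀ d + 5 = 0.74 − 5·2.2989 + 5 = -5.754
Star 2: M = m − 5 log₁₀ d + 5 = 15.10 − 5·0.9965 + 5 = 15.117
ΔM = M_1 − M_2 = -5.754 − (15.117) = -20.872; smaller M is more luminous → Star 1.
L ratio = 10^(0.4 |ΔM|) = 10^8.349 = 2.232×10^8

Star 1 is more luminous, by a factor of 2.23×10^8.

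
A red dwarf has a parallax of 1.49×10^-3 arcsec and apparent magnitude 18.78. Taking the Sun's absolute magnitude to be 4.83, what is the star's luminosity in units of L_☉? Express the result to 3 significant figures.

L/L_☉ ≈ 0.0118

d = 1/p = 1/1.49×10^-3″ = 671.1 pc
M = m − 5 log₁₀ d + 5 = 18.78 − 5·2.8268 + 5 = 9.646
M − M_☉ = 9.646 − 4.83 = 4.816
L/L_☉ = 10^(−0.4 × 4.816) = 0.01185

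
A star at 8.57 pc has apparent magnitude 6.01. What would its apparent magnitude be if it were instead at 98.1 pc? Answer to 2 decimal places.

m ≈ 11.30

Flux ∝ 1/d², so Δm = 5 log₁₀(d₂/d₁) = 5 log₁₀(98.1/8.57) = 5.293
m₂ = m₁ + Δm = 6.01 + (5.293) = 11.303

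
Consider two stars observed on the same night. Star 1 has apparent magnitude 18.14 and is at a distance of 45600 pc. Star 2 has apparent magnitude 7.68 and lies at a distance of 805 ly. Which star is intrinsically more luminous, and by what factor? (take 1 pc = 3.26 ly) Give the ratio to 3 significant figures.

Star 1: M = m − 5 log₁₀ d + 5 = 18.14 − 5·4.6590 + 5 = -0.155
Star 2: d = 805 ly / 3.26 = 246.9 pc
Star 2: M = m − 5 log₁₀ d + 5 = 7.68 − 5·2.3926 + 5 = 0.717
ΔM = M_1 − M_2 = -0.155 − (0.717) = -0.872; smaller M is more luminous → Star 1.
L ratio = 10^(0.4 |ΔM|) = 10^0.349 = 2.232

Star 1 is more luminous, by a factor of 2.23.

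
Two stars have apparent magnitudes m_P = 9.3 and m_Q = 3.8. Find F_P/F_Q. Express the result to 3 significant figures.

F_P/F_Q ≈ 6.31×10^-3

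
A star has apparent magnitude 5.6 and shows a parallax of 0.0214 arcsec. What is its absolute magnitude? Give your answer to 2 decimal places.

d = 1/p = 1/0.0214″ = 46.73 pc
5 log₁₀(d/10 pc) = 5 log₁₀(46.73) − 5 = 3.348
M = m − 5 log₁₀(d/10) = 5.6 − 3.348 = 2.252

M ≈ 2.25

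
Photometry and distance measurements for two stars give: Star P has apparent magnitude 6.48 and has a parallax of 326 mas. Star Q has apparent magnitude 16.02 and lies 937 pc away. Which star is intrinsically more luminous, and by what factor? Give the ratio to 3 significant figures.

Star Q is more luminous, by a factor of 14.3.

Star P: p = 326 mas = 0.326″ → d = 1/p = 3.067 pc
Star P: M = m − 5 log₁₀ d + 5 = 6.48 − 5·0.4868 + 5 = 9.046
Star Q: M = m − 5 log₁₀ d + 5 = 16.02 − 5·2.9717 + 5 = 6.161
ΔM = M_P − M_Q = 9.046 − (6.161) = 2.885; smaller M is more luminous → Star Q.
L ratio = 10^(0.4 |ΔM|) = 10^1.154 = 14.25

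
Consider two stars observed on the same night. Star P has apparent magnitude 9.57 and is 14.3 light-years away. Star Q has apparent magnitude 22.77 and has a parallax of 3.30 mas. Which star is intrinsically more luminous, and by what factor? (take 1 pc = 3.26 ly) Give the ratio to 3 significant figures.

Star P: d = 14.3 ly / 3.26 = 4.387 pc
Star P: M = m − 5 log₁₀ d + 5 = 9.57 − 5·0.6421 + 5 = 11.359
Star Q: p = 3.30 mas = 3.30×10^-3″ → d = 1/p = 303.0 pc
Star Q: M = m − 5 log₁₀ d + 5 = 22.77 − 5·2.4815 + 5 = 15.363
ΔM = M_P − M_Q = 11.359 − (15.363) = -4.003; smaller M is more luminous → Star P.
L ratio = 10^(0.4 |ΔM|) = 10^1.601 = 39.93

Star P is more luminous, by a factor of 39.9.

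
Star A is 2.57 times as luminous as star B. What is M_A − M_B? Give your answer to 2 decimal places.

Pogson: ΔM = −2.5 log₁₀(ratio) = −2.5 log₁₀(2.57) = −2.5 × 0.4099 = -1.025
Star A is brighter, so it has the smaller magnitude: the difference is negative.

M_A − M_B ≈ -1.02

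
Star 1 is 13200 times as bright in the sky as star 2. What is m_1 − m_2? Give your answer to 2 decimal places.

Pogson: Δm = −2.5 log₁₀(ratio) = −2.5 log₁₀(13200) = −2.5 × 4.1206 = -10.301
Star 1 is brighter, so it has the smaller magnitude: the difference is negative.

m_1 − m_2 ≈ -10.30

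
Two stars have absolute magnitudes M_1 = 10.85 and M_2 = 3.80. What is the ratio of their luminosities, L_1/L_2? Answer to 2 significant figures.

ΔM = M_1 − M_2 = 7.05
L_1/L_2 = 10^(−0.4 ΔM) = 10^-2.820 = 1.514×10^-3

L_1/L_2 ≈ 1.5×10^-3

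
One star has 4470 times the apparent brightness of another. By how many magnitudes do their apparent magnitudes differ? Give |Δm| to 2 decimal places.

Pogson: Δm = −2.5 log₁₀(ratio) = −2.5 log₁₀(4470) = −2.5 × 3.6503 = -9.126

|Δm| ≈ 9.13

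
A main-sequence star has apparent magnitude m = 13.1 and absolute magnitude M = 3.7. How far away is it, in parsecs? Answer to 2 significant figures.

d ≈ 760 pc

μ = m − M = 9.400
m − M = 5 log₁₀ d − 5
log₁₀ d = (m − M)/5 + 1 = 2.8800
d = 10^2.8800 = 758.6 pc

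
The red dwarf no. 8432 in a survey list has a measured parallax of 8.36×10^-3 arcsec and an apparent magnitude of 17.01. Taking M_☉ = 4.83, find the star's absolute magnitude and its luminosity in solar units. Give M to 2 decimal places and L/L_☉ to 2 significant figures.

M ≈ 11.62; L/L_☉ ≈ 1.9×10^-3

d = 1/p = 1/8.36×10^-3″ = 119.6 pc
M = m − 5 log₁₀ d + 5 = 17.01 − 5·2.0778 + 5 = 11.621
M − M_☉ = 11.621 − 4.83 = 6.791
L/L_☉ = 10^(−0.4 × 6.791) = 1.921×10^-3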